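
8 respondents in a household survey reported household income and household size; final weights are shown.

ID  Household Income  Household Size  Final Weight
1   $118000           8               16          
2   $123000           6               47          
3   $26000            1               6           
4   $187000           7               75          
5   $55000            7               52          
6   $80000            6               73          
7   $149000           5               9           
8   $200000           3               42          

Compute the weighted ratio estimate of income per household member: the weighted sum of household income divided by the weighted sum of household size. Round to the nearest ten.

21050

Σ wᵢ·y = 118000×16 + 123000×47 + 26000×6 + 187000×75 + 55000×52 + 80000×73 + 149000×9 + 200000×42
  = 40291000
Σ wᵢ·x = 8×16 + 6×47 + 1×6 + 7×75 + 7×52 + 6×73 + 5×9 + 3×42
  = 128 + 282 + 6 + 525 + 364 + 438 + 45 + 126 = 1914
Ratio = 40291000 / 1914 = 21050.679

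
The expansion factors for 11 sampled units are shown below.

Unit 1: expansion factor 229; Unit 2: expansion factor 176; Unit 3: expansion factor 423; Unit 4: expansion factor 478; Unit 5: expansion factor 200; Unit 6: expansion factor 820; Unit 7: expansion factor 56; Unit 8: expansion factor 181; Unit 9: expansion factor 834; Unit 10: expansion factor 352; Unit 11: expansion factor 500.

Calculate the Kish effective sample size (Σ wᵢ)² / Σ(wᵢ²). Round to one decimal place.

7.8

Σ wᵢ = 229 + 176 + 423 + 478 + 200 + 820 + 56 + 181 + 834 + 352 + 500 = 4249
Σ wᵢ² = 2308587
n_eff = 4249² / 2308587 = 18054001 / 2308587 = 7.8203685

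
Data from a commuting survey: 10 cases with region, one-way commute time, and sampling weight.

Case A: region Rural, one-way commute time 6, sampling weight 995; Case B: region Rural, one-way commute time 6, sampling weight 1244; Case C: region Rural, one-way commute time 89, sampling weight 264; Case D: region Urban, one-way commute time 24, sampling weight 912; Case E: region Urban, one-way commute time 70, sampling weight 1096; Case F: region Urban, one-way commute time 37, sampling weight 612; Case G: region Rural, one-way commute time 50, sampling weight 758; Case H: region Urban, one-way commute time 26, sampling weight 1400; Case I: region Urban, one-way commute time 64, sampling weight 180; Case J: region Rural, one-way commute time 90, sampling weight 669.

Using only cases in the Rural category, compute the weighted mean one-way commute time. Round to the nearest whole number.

Rural rows: A, B, C, G, J
Weighted sum = 6×995 + 6×1244 + 89×264 + 50×758 + 90×669
  = 5970 + 7464 + 23496 + 37900 + 60210 = 135040
Sum of weights = 995 + 1244 + 264 + 758 + 669 = 3930
Weighted mean = 135040 / 3930 = 34.361323

34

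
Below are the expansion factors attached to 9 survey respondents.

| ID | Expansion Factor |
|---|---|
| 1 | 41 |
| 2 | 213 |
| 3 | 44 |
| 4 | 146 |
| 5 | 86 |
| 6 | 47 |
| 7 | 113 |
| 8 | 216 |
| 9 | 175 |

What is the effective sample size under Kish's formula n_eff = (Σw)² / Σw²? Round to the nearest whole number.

7

Σ wᵢ = 41 + 213 + 44 + 146 + 86 + 47 + 113 + 216 + 175 = 1081
Σ wᵢ² = 1681 + 45369 + 1936 + 21316 + 7396 + 2209 + 12769 + 46656 + 30625 = 169957
n_eff = 1081² / 169957 = 1168561 / 169957 = 6.8756274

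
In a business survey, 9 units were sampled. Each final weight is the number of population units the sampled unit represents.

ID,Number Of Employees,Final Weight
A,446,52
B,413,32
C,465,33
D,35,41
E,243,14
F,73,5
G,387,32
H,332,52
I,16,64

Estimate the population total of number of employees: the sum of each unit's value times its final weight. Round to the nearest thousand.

Weighted total = 446×52 + 413×32 + 465×33 + 35×41 + 243×14 + 73×5 + 387×32 + 332×52 + 16×64
  = 23192 + 13216 + 15345 + 1435 + 3402 + 365 + 12384 + 17264 + 1024 = 87627

88000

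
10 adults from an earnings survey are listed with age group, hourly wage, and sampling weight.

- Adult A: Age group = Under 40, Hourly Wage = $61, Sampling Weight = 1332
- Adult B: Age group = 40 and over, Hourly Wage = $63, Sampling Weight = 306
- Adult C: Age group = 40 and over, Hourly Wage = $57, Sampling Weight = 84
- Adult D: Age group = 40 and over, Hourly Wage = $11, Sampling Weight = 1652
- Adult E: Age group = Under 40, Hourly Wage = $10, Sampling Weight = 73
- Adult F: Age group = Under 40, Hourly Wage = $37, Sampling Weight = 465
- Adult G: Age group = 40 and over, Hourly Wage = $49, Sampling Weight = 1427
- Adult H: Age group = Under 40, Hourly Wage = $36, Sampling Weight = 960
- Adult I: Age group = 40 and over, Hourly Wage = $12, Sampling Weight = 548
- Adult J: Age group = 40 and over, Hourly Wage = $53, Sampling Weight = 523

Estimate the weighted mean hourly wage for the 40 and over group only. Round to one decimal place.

40 and over rows: B, C, D, G, I, J
Weighted sum = 63×306 + 57×84 + 11×1652 + 49×1427 + 12×548 + 53×523
  = 146456
Sum of weights = 306 + 84 + 1652 + 1427 + 548 + 523 = 4540
Weighted mean = 146456 / 4540 = 32.259031

32.3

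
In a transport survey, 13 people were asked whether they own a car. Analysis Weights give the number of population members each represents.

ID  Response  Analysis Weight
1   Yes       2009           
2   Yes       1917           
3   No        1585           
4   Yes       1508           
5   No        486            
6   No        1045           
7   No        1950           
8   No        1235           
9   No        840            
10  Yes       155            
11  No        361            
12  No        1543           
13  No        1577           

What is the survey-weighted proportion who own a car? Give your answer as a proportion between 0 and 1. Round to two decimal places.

0.34

Sum of weights for 'Yes' = 2009 + 1917 + 1508 + 155 = 5589
Total weight = 16211
Weighted proportion = 5589 / 16211 = 0.3447659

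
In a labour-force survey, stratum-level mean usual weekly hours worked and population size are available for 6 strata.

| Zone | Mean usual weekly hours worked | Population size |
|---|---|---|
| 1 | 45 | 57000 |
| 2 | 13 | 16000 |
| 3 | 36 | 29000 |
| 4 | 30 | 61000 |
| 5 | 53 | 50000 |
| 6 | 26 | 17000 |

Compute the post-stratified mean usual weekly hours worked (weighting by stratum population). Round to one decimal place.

38.0

Σ Nₕ·x̄ₕ = 45×57000 + 13×16000 + 36×29000 + 30×61000 + 53×50000 + 26×17000
  = 2565000 + 208000 + 1044000 + 1830000 + 2650000 + 442000 = 8739000
Σ Nₕ = 57000 + 16000 + 29000 + 61000 + 50000 + 17000 = 230000
Overall mean = 8739000 / 230000 = 37.995652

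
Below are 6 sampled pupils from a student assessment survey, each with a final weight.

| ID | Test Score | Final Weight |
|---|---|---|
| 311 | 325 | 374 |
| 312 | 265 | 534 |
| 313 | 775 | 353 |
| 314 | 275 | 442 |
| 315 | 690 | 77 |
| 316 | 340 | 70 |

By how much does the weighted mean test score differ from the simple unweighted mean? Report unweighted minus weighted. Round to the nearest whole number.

Unweighted sum = 325 + 265 + 775 + 275 + 690 + 340 = 2670
Unweighted mean = 2670 / 6 = 445
Weighted sum = 325×374 + 265×534 + 775×353 + 275×442 + 690×77 + 340×70
  = 735115
Sum of weights = 374 + 534 + 353 + 442 + 77 + 70 = 1850
Weighted mean = 735115 / 1850 = 397.35946
Difference (unweighted minus weighted) = 47.640541

48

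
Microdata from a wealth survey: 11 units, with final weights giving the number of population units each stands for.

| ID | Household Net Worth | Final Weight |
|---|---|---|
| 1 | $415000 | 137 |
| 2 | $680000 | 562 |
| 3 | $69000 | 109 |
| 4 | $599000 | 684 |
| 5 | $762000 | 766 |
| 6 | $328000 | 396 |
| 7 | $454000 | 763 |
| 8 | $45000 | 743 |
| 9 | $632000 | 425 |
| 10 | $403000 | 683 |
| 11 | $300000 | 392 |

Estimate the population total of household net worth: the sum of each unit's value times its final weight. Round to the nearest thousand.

2611118000

Weighted total = 415000×137 + 680000×562 + 69000×109 + 599000×684 + 762000×766 + 328000×396 + 454000×763 + 45000×743 + 632000×425 + 403000×683 + 300000×392
  = 56855000 + 382160000 + 7521000 + 409716000 + 583692000 + 129888000 + 346402000 + 33435000 + 268600000 + 275249000 + 117600000 = 2611118000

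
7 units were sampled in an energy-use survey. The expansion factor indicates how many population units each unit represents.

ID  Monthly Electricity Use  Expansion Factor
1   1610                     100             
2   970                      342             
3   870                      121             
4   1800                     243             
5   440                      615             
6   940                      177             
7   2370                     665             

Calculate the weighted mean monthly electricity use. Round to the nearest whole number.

Weighted sum = 3048440
Sum of weights = 100 + 342 + 121 + 243 + 615 + 177 + 665 = 2263
Weighted mean = 3048440 / 2263 = 1347.0791

1347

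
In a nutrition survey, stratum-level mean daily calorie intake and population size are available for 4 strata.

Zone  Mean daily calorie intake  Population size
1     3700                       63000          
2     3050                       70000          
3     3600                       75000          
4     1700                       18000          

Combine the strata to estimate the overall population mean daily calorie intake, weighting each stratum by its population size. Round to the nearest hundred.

Σ Nₕ·x̄ₕ = 3700×63000 + 3050×70000 + 3600×75000 + 1700×18000
  = 233100000 + 213500000 + 270000000 + 30600000 = 747200000
Σ Nₕ = 63000 + 70000 + 75000 + 18000 = 226000
Overall mean = 747200000 / 226000 = 3306.1947

3300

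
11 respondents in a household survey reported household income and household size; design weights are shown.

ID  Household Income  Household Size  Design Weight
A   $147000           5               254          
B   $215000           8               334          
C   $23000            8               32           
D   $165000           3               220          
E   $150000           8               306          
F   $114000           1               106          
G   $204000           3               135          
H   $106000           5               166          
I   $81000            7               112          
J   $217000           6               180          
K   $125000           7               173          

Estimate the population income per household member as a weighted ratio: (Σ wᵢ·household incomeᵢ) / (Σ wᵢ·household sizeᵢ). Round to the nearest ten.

Σ wᵢ·y = 319061000
Σ wᵢ·x = 5×254 + 8×334 + 8×32 + 3×220 + 8×306 + 1×106 + 3×135 + 5×166 + 7×112 + 6×180 + 7×173
  = 11722
Ratio = 319061000 / 11722 = 27218.99

27220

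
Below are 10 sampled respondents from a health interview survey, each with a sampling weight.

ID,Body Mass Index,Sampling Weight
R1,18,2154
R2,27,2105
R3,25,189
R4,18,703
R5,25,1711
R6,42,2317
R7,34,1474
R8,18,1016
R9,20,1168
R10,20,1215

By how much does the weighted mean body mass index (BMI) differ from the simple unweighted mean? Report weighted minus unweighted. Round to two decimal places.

Unweighted sum = 247
Unweighted mean = 247 / 10 = 24.7
Weighted sum = 18×2154 + 27×2105 + 25×189 + 18×703 + 25×1711 + 42×2317 + 34×1474 + 18×1016 + 20×1168 + 20×1215
  = 38772 + 56835 + 4725 + 12654 + 42775 + 97314 + 50116 + 18288 + 23360 + 24300 = 369139
Sum of weights = 2154 + 2105 + 189 + 703 + 1711 + 2317 + 1474 + 1016 + 1168 + 1215 = 14052
Weighted mean = 369139 / 14052 = 26.269499
Difference (weighted minus unweighted) = 1.569499

1.57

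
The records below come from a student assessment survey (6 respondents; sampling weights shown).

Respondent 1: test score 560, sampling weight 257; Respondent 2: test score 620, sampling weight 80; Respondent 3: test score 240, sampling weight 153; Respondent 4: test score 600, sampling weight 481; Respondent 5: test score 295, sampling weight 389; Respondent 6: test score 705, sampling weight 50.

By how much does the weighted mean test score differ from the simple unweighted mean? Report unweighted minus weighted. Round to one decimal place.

29.0

Unweighted sum = 560 + 620 + 240 + 600 + 295 + 705 = 3020
Unweighted mean = 3020 / 6 = 503.33333
Weighted sum = 560×257 + 620×80 + 240×153 + 600×481 + 295×389 + 705×50
  = 143920 + 49600 + 36720 + 288600 + 114755 + 35250 = 668845
Sum of weights = 257 + 80 + 153 + 481 + 389 + 50 = 1410
Weighted mean = 668845 / 1410 = 474.35816
Difference (unweighted minus weighted) = 28.975177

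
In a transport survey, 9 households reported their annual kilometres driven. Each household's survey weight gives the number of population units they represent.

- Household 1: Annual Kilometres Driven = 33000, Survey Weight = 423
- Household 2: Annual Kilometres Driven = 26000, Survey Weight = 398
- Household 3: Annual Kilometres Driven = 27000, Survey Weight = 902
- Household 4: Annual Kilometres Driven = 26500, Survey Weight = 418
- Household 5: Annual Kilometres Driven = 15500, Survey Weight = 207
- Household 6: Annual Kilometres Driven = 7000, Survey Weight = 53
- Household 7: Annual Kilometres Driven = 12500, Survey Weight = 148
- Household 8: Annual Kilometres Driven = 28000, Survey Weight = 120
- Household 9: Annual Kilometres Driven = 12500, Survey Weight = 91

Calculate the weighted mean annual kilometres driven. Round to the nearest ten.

25240

Weighted sum = 33000×423 + 26000×398 + 27000×902 + 26500×418 + 15500×207 + 7000×53 + 12500×148 + 28000×120 + 12500×91
  = 13959000 + 10348000 + 24354000 + 11077000 + 3208500 + 371000 + 1850000 + 3360000 + 1137500 = 69665000
Sum of weights = 423 + 398 + 902 + 418 + 207 + 53 + 148 + 120 + 91 = 2760
Weighted mean = 69665000 / 2760 = 25240.942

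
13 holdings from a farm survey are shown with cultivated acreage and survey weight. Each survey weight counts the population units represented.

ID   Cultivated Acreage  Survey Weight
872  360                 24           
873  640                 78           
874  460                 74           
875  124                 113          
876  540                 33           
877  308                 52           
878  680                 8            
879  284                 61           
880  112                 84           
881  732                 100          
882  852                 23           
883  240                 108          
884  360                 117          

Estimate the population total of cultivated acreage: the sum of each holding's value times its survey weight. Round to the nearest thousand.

Weighted total = 333456

333000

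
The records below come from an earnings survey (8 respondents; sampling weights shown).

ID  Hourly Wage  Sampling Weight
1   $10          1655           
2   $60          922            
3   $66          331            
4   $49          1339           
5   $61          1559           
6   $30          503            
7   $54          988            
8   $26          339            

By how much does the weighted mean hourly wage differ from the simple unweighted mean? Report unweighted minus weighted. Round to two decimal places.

1.06

Unweighted sum = 10 + 60 + 66 + 49 + 61 + 30 + 54 + 26 = 356
Unweighted mean = 356 / 8 = 44.5
Weighted sum = 10×1655 + 60×922 + 66×331 + 49×1339 + 61×1559 + 30×503 + 54×988 + 26×339
  = 16550 + 55320 + 21846 + 65611 + 95099 + 15090 + 53352 + 8814 = 331682
Sum of weights = 7636
Weighted mean = 331682 / 7636 = 43.436616
Difference (unweighted minus weighted) = 1.063384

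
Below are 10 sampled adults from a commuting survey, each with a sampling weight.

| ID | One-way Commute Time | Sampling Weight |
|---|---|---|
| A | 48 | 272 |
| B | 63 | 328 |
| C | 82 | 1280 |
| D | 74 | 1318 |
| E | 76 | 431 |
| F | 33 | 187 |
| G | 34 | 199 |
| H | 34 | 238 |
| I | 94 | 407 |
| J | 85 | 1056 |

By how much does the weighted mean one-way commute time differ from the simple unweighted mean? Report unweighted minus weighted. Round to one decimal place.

Unweighted sum = 48 + 63 + 82 + 74 + 76 + 33 + 34 + 34 + 94 + 85 = 623
Unweighted mean = 623 / 10 = 62.3
Weighted sum = 48×272 + 63×328 + 82×1280 + 74×1318 + 76×431 + 33×187 + 34×199 + 34×238 + 94×407 + 85×1056
  = 418015
Sum of weights = 272 + 328 + 1280 + 1318 + 431 + 187 + 199 + 238 + 407 + 1056 = 5716
Weighted mean = 418015 / 5716 = 73.130686
Difference (unweighted minus weighted) = -10.830686

-10.8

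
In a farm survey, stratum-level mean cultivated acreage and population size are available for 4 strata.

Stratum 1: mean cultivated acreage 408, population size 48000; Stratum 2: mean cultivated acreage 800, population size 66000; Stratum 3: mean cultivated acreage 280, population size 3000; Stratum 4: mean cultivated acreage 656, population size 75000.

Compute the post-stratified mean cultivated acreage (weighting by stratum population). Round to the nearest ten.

640

Σ Nₕ·x̄ₕ = 408×48000 + 800×66000 + 280×3000 + 656×75000
  = 19584000 + 52800000 + 840000 + 49200000 = 122424000
Σ Nₕ = 48000 + 66000 + 3000 + 75000 = 192000
Overall mean = 122424000 / 192000 = 637.625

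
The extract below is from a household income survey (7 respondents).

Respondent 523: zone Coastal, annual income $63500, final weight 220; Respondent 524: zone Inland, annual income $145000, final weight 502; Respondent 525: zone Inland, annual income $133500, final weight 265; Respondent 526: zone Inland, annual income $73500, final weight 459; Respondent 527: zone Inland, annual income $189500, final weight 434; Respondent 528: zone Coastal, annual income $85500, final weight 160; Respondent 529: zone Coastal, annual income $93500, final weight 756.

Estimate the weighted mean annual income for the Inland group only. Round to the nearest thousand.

135000

Inland rows: 524, 525, 526, 527
Weighted sum = 145000×502 + 133500×265 + 73500×459 + 189500×434
  = 72790000 + 35377500 + 33736500 + 82243000 = 224147000
Sum of weights = 502 + 265 + 459 + 434 = 1660
Weighted mean = 224147000 / 1660 = 135028.31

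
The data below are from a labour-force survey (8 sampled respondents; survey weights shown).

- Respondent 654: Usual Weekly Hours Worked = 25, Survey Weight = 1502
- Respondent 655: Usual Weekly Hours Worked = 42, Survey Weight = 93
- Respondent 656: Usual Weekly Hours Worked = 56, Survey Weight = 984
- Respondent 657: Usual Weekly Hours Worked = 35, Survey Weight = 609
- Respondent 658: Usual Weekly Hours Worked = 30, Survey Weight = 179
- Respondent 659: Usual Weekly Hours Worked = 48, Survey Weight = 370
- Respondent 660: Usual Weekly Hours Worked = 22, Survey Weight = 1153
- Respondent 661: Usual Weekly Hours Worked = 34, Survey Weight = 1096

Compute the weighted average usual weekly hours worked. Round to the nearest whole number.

34

Weighted sum = 25×1502 + 42×93 + 56×984 + 35×609 + 30×179 + 48×370 + 22×1153 + 34×1096
  = 37550 + 3906 + 55104 + 21315 + 5370 + 17760 + 25366 + 37264 = 203635
Sum of weights = 5986
Weighted mean = 203635 / 5986 = 34.018543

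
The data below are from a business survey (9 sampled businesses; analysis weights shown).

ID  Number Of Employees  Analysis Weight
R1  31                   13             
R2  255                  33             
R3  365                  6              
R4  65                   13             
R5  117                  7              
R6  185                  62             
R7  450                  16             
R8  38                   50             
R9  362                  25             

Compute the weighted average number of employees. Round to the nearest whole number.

Weighted sum = 31×13 + 255×33 + 365×6 + 65×13 + 117×7 + 185×62 + 450×16 + 38×50 + 362×25
  = 403 + 8415 + 2190 + 845 + 819 + 11470 + 7200 + 1900 + 9050 = 42292
Sum of weights = 13 + 33 + 6 + 13 + 7 + 62 + 16 + 50 + 25 = 225
Weighted mean = 42292 / 225 = 187.96444

188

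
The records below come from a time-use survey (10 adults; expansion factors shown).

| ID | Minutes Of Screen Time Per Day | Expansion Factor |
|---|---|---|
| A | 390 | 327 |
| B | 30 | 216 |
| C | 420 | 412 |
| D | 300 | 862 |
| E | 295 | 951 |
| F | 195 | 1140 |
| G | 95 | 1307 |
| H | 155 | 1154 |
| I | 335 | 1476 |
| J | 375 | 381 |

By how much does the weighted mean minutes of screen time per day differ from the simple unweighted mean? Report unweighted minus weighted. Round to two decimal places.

14.79

Unweighted sum = 390 + 30 + 420 + 300 + 295 + 195 + 95 + 155 + 335 + 375 = 2590
Unweighted mean = 2590 / 10 = 259
Weighted sum = 390×327 + 30×216 + 420×412 + 300×862 + 295×951 + 195×1140 + 95×1307 + 155×1154 + 335×1476 + 375×381
  = 127530 + 6480 + 173040 + 258600 + 280545 + 222300 + 124165 + 178870 + 494460 + 142875 = 2008865
Sum of weights = 327 + 216 + 412 + 862 + 951 + 1140 + 1307 + 1154 + 1476 + 381 = 8226
Weighted mean = 2008865 / 8226 = 244.20921
Difference (unweighted minus weighted) = 14.790785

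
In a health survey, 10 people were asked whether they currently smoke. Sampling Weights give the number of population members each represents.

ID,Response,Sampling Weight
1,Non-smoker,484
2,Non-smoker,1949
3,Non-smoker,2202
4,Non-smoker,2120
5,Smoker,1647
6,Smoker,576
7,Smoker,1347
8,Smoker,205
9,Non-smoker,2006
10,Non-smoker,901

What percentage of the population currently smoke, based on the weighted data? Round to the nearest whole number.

28

Sum of weights for 'Smoker' = 1647 + 576 + 1347 + 205 = 3775
Total weight = 484 + 1949 + 2202 + 2120 + 1647 + 576 + 1347 + 205 + 2006 + 901 = 13437
Weighted proportion = 3775 / 13437 = 0.28094069 → 28.094069%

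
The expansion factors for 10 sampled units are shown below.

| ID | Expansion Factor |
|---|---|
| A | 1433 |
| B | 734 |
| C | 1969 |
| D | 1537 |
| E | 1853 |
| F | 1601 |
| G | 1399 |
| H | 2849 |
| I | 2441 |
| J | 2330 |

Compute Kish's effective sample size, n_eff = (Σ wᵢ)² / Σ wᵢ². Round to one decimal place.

9.1

Σ wᵢ = 18146
Σ wᵢ² = 2053489 + 538756 + 3876961 + 2362369 + 3433609 + 2563201 + 1957201 + 8116801 + 5958481 + 5428900 = 36289768
n_eff = 18146² / 36289768 = 329277316 / 36289768 = 9.073558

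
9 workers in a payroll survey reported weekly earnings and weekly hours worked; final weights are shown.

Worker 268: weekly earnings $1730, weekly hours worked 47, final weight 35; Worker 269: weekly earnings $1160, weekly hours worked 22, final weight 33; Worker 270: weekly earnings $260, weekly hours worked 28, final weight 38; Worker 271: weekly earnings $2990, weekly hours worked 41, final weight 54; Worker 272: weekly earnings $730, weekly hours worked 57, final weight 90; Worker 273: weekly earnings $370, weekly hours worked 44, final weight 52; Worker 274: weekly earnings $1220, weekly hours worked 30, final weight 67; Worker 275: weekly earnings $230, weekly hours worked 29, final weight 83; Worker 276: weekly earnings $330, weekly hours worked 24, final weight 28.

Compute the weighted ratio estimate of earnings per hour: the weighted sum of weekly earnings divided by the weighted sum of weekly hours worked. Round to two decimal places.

Σ wᵢ·y = 1730×35 + 1160×33 + 260×38 + 2990×54 + 730×90 + 370×52 + 1220×67 + 230×83 + 330×28
  = 60550 + 38280 + 9880 + 161460 + 65700 + 19240 + 81740 + 19090 + 9240 = 465180
Σ wᵢ·x = 47×35 + 22×33 + 28×38 + 41×54 + 57×90 + 44×52 + 30×67 + 29×83 + 24×28
  = 1645 + 726 + 1064 + 2214 + 5130 + 2288 + 2010 + 2407 + 672 = 18156
Ratio = 465180 / 18156 = 25.621282

25.62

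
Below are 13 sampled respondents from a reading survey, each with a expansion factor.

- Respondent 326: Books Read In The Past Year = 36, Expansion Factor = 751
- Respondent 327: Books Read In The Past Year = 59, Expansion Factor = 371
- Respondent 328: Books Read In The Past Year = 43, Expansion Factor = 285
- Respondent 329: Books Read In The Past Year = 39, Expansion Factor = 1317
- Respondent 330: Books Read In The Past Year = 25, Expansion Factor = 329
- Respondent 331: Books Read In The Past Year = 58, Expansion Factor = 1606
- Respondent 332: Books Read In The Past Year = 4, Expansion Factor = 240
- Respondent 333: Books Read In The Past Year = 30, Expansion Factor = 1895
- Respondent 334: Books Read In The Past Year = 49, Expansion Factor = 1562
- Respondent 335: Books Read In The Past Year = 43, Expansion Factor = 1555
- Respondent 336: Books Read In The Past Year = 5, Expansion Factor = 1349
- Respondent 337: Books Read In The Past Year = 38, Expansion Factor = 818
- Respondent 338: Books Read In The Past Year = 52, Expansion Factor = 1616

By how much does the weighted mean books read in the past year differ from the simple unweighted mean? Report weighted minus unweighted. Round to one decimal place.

Unweighted sum = 481
Unweighted mean = 481 / 13 = 37
Weighted sum = 536990
Sum of weights = 13694
Weighted mean = 536990 / 13694 = 39.213524
Difference (weighted minus unweighted) = 2.2135242

2.2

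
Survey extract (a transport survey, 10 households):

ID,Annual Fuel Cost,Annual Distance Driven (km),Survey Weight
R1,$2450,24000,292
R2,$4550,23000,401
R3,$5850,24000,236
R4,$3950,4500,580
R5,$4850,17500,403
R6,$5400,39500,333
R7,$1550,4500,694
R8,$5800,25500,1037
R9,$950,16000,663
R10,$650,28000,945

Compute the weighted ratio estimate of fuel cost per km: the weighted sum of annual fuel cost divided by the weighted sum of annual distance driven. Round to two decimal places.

Σ wᵢ·y = 2450×292 + 4550×401 + 5850×236 + 3950×580 + 4850×403 + 5400×333 + 1550×694 + 5800×1037 + 950×663 + 650×945
  = 18298700
Σ wᵢ·x = 24000×292 + 23000×401 + 24000×236 + 4500×580 + 17500×403 + 39500×333 + 4500×694 + 25500×1037 + 16000×663 + 28000×945
  = 111345500
Ratio = 18298700 / 111345500 = 0.16434162

0.16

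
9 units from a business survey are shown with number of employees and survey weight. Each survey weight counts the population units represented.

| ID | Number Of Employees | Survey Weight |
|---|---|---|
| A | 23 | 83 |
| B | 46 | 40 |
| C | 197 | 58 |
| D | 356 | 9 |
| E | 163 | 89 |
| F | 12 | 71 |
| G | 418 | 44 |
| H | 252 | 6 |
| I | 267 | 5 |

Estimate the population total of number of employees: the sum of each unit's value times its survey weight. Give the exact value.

54977

Weighted total = 23×83 + 46×40 + 197×58 + 356×9 + 163×89 + 12×71 + 418×44 + 252×6 + 267×5
  = 1909 + 1840 + 11426 + 3204 + 14507 + 852 + 18392 + 1512 + 1335 = 54977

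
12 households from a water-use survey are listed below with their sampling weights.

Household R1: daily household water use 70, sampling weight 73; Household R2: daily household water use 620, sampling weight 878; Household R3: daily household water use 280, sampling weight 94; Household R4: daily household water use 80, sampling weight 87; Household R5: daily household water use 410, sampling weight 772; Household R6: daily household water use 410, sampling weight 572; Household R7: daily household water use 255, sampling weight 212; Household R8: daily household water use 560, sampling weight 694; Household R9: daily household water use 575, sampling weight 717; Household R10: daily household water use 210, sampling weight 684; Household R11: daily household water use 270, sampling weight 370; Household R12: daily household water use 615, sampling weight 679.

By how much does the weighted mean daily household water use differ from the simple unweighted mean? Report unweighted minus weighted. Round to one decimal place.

Unweighted sum = 70 + 620 + 280 + 80 + 410 + 410 + 255 + 560 + 575 + 210 + 270 + 615 = 4355
Unweighted mean = 4355 / 12 = 362.91667
Weighted sum = 2649890
Sum of weights = 73 + 878 + 94 + 87 + 772 + 572 + 212 + 694 + 717 + 684 + 370 + 679 = 5832
Weighted mean = 2649890 / 5832 = 454.37071
Difference (unweighted minus weighted) = -91.454047

-91.5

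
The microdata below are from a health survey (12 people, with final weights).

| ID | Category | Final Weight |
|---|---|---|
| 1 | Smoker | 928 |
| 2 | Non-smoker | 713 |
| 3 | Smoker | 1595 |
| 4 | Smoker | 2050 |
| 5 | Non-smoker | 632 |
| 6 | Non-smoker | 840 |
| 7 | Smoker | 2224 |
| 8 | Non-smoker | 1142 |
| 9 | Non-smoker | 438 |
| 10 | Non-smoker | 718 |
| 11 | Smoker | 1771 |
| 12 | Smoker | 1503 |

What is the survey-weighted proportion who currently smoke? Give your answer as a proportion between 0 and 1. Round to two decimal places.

0.69

Sum of weights for 'Smoker' = 928 + 1595 + 2050 + 2224 + 1771 + 1503 = 10071
Total weight = 14554
Weighted proportion = 10071 / 14554 = 0.69197471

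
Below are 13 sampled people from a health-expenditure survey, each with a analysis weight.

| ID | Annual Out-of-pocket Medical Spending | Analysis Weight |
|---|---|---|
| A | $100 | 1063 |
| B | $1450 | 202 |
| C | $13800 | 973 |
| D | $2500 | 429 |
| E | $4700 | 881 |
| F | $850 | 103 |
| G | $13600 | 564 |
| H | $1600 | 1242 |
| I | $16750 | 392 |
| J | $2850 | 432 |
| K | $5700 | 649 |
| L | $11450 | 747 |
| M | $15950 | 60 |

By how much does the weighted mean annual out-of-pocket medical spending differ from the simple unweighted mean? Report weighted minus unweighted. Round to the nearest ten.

Unweighted sum = 91300
Unweighted mean = 91300 / 13 = 7023.0769
Weighted sum = 49791600
Sum of weights = 7737
Weighted mean = 49791600 / 7737 = 6435.5176
Difference (weighted minus unweighted) = -587.55928

-590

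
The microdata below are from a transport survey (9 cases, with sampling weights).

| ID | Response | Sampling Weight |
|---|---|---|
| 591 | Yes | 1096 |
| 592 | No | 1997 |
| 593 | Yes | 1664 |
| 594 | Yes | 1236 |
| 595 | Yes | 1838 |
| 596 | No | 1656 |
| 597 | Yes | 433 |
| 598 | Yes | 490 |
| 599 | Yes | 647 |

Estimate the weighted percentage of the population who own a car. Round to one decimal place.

67.0

Sum of weights for 'Yes' = 1096 + 1664 + 1236 + 1838 + 433 + 490 + 647 = 7404
Total weight = 1096 + 1997 + 1664 + 1236 + 1838 + 1656 + 433 + 490 + 647 = 11057
Weighted proportion = 7404 / 11057 = 0.66962105 → 66.962105%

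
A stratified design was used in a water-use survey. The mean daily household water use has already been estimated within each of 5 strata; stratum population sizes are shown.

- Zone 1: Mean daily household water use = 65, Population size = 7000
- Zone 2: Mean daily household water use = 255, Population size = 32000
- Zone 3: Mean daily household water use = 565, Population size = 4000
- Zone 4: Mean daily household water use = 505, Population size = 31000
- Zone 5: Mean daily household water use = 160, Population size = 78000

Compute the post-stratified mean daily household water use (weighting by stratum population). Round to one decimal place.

Σ Nₕ·x̄ₕ = 65×7000 + 255×32000 + 565×4000 + 505×31000 + 160×78000
  = 455000 + 8160000 + 2260000 + 15655000 + 12480000 = 39010000
Σ Nₕ = 7000 + 32000 + 4000 + 31000 + 78000 = 152000
Overall mean = 39010000 / 152000 = 256.64474

256.6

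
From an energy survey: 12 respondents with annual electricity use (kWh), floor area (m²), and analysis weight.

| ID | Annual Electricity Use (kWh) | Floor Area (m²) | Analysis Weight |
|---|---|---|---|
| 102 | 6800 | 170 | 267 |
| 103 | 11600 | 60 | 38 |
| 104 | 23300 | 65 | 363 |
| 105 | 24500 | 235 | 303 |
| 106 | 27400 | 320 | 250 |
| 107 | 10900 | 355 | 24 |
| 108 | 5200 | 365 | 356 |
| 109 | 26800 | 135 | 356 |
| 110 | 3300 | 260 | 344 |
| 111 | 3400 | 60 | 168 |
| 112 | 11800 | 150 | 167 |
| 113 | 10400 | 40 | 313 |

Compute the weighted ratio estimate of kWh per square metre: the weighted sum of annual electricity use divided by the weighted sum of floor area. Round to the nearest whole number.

Σ wᵢ·y = 6800×267 + 11600×38 + 23300×363 + 24500×303 + 27400×250 + 10900×24 + 5200×356 + 26800×356 + 3300×344 + 3400×168 + 11800×167 + 10400×313
  = 1815600 + 440800 + 8457900 + 7423500 + 6850000 + 261600 + 1851200 + 9540800 + 1135200 + 571200 + 1970600 + 3255200 = 43573600
Σ wᵢ·x = 170×267 + 60×38 + 65×363 + 235×303 + 320×250 + 355×24 + 365×356 + 135×356 + 260×344 + 60×168 + 150×167 + 40×313
  = 546080
Ratio = 43573600 / 546080 = 79.793437

80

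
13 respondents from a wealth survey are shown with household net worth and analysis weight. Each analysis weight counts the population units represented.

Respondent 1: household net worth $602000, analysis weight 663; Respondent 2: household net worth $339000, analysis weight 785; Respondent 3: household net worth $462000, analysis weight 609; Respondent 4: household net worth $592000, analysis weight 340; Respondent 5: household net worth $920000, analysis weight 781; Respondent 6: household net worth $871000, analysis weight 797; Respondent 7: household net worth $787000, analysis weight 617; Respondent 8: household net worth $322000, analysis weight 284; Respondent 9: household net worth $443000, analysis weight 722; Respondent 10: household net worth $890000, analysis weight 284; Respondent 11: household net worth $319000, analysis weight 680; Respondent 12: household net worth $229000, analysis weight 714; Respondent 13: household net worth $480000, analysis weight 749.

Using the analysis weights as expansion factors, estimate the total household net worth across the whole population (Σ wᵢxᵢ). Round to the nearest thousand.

4450165000

Weighted total = 4450165000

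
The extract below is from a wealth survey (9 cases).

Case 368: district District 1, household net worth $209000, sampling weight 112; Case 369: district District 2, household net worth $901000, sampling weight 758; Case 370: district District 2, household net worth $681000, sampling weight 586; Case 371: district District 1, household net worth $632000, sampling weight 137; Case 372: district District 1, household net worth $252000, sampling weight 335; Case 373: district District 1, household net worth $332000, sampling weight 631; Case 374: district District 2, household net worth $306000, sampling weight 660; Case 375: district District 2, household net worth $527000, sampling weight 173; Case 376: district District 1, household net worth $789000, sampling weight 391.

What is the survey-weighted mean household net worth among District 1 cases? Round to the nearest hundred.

District 1 rows: 368, 371, 372, 373, 376
Weighted sum = 209000×112 + 632000×137 + 252000×335 + 332000×631 + 789000×391
  = 23408000 + 86584000 + 84420000 + 209492000 + 308499000 = 712403000
Sum of weights = 112 + 137 + 335 + 631 + 391 = 1606
Weighted mean = 712403000 / 1606 = 443588.42

443600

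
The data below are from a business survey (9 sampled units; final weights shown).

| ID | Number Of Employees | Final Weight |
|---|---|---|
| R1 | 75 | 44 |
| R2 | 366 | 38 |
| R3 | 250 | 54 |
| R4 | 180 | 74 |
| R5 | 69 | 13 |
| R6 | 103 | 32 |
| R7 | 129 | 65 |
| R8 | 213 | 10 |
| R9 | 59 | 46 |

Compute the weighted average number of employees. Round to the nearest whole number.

163

Weighted sum = 75×44 + 366×38 + 250×54 + 180×74 + 69×13 + 103×32 + 129×65 + 213×10 + 59×46
  = 3300 + 13908 + 13500 + 13320 + 897 + 3296 + 8385 + 2130 + 2714 = 61450
Sum of weights = 44 + 38 + 54 + 74 + 13 + 32 + 65 + 10 + 46 = 376
Weighted mean = 61450 / 376 = 163.43085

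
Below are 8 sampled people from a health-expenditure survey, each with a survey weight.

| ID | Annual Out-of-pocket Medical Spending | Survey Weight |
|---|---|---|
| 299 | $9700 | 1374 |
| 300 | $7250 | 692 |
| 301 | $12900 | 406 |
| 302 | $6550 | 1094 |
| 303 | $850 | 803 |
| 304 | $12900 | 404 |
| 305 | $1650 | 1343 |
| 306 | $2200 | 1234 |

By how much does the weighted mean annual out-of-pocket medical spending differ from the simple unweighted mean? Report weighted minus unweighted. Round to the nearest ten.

-1090

Unweighted sum = 9700 + 7250 + 12900 + 6550 + 850 + 12900 + 1650 + 2200 = 54000
Unweighted mean = 54000 / 8 = 6750
Weighted sum = 9700×1374 + 7250×692 + 12900×406 + 6550×1094 + 850×803 + 12900×404 + 1650×1343 + 2200×1234
  = 13327800 + 5017000 + 5237400 + 7165700 + 682550 + 5211600 + 2215950 + 2714800 = 41572800
Sum of weights = 1374 + 692 + 406 + 1094 + 803 + 404 + 1343 + 1234 = 7350
Weighted mean = 41572800 / 7350 = 5656.1633
Difference (weighted minus unweighted) = -1093.8367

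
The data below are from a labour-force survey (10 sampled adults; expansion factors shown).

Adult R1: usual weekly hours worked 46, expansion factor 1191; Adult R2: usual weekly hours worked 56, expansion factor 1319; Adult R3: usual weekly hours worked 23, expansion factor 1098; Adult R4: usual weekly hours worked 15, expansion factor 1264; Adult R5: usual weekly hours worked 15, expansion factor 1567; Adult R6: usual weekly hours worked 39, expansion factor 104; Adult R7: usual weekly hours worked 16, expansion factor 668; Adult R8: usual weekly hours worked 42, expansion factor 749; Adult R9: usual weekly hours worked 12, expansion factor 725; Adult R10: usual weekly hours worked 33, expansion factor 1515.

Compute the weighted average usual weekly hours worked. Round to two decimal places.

29.54

Weighted sum = 46×1191 + 56×1319 + 23×1098 + 15×1264 + 15×1567 + 39×104 + 16×668 + 42×749 + 12×725 + 33×1515
  = 54786 + 73864 + 25254 + 18960 + 23505 + 4056 + 10688 + 31458 + 8700 + 49995 = 301266
Sum of weights = 1191 + 1319 + 1098 + 1264 + 1567 + 104 + 668 + 749 + 725 + 1515 = 10200
Weighted mean = 301266 / 10200 = 29.535882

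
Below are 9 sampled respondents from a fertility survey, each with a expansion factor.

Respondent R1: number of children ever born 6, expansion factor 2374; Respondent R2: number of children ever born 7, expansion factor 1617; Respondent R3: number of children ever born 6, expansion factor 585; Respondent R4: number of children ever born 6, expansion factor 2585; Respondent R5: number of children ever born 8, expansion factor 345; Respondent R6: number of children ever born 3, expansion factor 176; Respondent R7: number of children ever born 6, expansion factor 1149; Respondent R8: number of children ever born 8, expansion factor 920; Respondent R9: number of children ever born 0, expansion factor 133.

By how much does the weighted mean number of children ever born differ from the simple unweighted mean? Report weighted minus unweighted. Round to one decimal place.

Unweighted sum = 6 + 7 + 6 + 6 + 8 + 3 + 6 + 8 + 0 = 50
Unweighted mean = 50 / 9 = 5.5555556
Weighted sum = 6×2374 + 7×1617 + 6×585 + 6×2585 + 8×345 + 3×176 + 6×1149 + 8×920 + 0×133
  = 14244 + 11319 + 3510 + 15510 + 2760 + 528 + 6894 + 7360 + 0 = 62125
Sum of weights = 2374 + 1617 + 585 + 2585 + 345 + 176 + 1149 + 920 + 133 = 9884
Weighted mean = 62125 / 9884 = 6.2854108
Difference (weighted minus unweighted) = 0.72985521

0.7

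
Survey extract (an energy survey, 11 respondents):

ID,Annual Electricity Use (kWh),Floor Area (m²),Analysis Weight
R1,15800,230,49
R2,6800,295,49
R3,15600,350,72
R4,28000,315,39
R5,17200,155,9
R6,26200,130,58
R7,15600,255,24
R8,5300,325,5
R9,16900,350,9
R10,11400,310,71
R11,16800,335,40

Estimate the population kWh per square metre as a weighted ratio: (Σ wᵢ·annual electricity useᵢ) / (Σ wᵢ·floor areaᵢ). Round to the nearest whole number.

59

Σ wᵢ·y = 15800×49 + 6800×49 + 15600×72 + 28000×39 + 17200×9 + 26200×58 + 15600×24 + 5300×5 + 16900×9 + 11400×71 + 16800×40
  = 7031400
Σ wᵢ·x = 230×49 + 295×49 + 350×72 + 315×39 + 155×9 + 130×58 + 255×24 + 325×5 + 350×9 + 310×71 + 335×40
  = 11270 + 14455 + 25200 + 12285 + 1395 + 7540 + 6120 + 1625 + 3150 + 22010 + 13400 = 118450
Ratio = 7031400 / 118450 = 59.361756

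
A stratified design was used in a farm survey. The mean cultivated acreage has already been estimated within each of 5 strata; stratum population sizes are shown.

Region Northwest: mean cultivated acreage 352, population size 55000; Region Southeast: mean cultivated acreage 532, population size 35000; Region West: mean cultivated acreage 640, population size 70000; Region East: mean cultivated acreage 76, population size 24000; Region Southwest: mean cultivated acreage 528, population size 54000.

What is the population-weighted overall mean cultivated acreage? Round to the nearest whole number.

Σ Nₕ·x̄ₕ = 352×55000 + 532×35000 + 640×70000 + 76×24000 + 528×54000
  = 19360000 + 18620000 + 44800000 + 1824000 + 28512000 = 113116000
Σ Nₕ = 55000 + 35000 + 70000 + 24000 + 54000 = 238000
Overall mean = 113116000 / 238000 = 475.27731

475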